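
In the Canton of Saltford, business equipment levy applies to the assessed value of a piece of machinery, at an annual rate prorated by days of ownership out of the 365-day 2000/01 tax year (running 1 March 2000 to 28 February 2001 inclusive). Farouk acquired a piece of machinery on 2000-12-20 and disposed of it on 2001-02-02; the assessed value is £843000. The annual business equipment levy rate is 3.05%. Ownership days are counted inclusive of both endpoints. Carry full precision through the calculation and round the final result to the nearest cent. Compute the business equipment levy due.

Days held (2000-12-20 to 2001-02-02): 45 out of 365
Tax = £843000 × 3.05% × 45/365 = £3169.9110

£3169.91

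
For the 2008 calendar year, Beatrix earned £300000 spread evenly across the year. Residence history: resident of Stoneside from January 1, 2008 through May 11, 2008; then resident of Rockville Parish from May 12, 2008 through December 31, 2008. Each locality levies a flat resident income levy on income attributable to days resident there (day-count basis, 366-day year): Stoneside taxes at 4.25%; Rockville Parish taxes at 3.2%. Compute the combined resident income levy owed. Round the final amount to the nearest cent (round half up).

£10736.07

Stoneside, January 1 – May 11, 2008: 132 days → £300000 × 4.25% × 132/366 = £4598.3607
Rockville Parish, May 12 – December 31, 2008: 234 days → £300000 × 3.2% × 234/366 = £6137.7049
Total = £10736.0656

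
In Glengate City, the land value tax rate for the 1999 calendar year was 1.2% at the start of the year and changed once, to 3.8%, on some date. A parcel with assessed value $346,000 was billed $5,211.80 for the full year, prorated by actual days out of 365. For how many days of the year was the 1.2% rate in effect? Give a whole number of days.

322 days

Let d = days at the first rate; then 365 − d days at the second rate.
$346,000 × [1.2%·d + 3.8%·(365−d)] / 365 = $5,211.80
Solving gives d = 322, so the new rate took effect on November 19, 1999.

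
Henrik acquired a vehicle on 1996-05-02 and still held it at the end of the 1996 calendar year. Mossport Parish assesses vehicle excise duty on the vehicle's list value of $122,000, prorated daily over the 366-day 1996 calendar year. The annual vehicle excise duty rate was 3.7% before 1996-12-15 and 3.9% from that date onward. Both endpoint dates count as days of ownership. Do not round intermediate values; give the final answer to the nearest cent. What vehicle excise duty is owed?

1996-05-02 to 1996-12-14: 227 days at 3.7% → $122,000 × 3.7% × 227/366 = $2,799.6667
1996-12-15 to 1996-12-31: 17 days at 3.9% → $122,000 × 3.9% × 17/366 = $221.0000
Total = $3,020.6667

$3,020.67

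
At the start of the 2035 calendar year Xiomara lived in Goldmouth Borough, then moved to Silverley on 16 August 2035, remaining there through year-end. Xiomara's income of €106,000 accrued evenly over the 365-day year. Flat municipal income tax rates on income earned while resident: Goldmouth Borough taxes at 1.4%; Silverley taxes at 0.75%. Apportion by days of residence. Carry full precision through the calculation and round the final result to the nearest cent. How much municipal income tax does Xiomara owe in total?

€1,223.50

Goldmouth Borough, 1 January – 15 August 2035: 227 days → €106,000 × 1.4% × 227/365 = €922.9260
Silverley, 16 August – 31 December 2035: 138 days → €106,000 × 0.75% × 138/365 = €300.5753
Total = €1,223.5014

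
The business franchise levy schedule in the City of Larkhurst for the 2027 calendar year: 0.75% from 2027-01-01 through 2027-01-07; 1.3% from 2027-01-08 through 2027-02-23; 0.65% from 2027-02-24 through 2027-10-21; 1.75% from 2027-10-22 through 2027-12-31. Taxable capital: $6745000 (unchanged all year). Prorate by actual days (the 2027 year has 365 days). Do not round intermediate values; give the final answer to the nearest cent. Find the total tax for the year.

$64049.78

2027-01-01 to 2027-01-07: 7 days at 0.75% → $6745000 × 0.75% × 7/365 = $970.1712
2027-01-08 to 2027-02-23: 47 days at 1.3% → $6745000 × 1.3% × 47/365 = $11290.9452
2027-02-24 to 2027-10-21: 240 days at 0.65% → $6745000 × 0.65% × 240/365 = $28827.9452
2027-10-22 to 2027-12-31: 71 days at 1.75% → $6745000 × 1.75% × 71/365 = $22960.7192
Total = $64049.7808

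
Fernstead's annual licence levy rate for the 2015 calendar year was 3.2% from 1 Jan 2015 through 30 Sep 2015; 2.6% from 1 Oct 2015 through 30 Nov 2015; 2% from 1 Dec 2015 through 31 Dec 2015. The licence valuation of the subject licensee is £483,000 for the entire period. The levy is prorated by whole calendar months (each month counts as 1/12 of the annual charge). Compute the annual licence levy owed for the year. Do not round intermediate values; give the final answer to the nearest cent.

1 Jan – 30 Sep 2015: 9 months at 3.2% → £483,000 × 3.2% × 9/12 = £11,592.0000
1 Oct – 30 Nov 2015: 2 months at 2.6% → £483,000 × 2.6% × 2/12 = £2,093.0000
1 Dec – 31 Dec 2015: 1 month at 2% → £483,000 × 2% × 1/12 = £805.0000
Total = £14,490.0000

£14,490.00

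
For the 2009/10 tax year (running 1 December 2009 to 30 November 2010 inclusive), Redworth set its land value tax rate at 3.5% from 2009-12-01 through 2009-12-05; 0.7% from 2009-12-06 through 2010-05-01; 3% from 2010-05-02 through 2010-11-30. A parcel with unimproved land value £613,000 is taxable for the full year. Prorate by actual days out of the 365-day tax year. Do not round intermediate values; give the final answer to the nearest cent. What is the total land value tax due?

£12,753.76

2009-12-01 to 2009-12-05: 5 days at 3.5% → £613,000 × 3.5% × 5/365 = £293.9041
2009-12-06 to 2010-05-01: 147 days at 0.7% → £613,000 × 0.7% × 147/365 = £1,728.1562
2010-05-02 to 2010-11-30: 213 days at 3% → £613,000 × 3% × 213/365 = £10,731.6986
Total = £12,753.7589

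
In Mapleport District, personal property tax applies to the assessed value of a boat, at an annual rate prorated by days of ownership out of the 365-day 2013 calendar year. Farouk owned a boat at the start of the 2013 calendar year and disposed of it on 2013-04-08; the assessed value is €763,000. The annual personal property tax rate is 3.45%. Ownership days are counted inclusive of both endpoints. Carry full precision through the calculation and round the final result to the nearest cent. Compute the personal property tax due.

€7,067.68

Days held (2013-01-01 to 2013-04-08): 98 out of 365
Tax = €763,000 × 3.45% × 98/365 = €7,067.6795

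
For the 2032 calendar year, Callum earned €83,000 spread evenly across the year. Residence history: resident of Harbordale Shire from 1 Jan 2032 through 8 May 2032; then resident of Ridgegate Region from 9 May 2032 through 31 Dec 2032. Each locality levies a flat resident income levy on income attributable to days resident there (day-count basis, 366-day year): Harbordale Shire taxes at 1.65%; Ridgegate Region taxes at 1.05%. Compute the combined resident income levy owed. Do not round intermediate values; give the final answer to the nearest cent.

Harbordale Shire, 1 Jan – 8 May 2032: 129 days → €83,000 × 1.65% × 129/366 = €482.6926
Ridgegate Region, 9 May – 31 Dec 2032: 237 days → €83,000 × 1.05% × 237/366 = €564.3320
Total = €1,047.0246

€1,047.02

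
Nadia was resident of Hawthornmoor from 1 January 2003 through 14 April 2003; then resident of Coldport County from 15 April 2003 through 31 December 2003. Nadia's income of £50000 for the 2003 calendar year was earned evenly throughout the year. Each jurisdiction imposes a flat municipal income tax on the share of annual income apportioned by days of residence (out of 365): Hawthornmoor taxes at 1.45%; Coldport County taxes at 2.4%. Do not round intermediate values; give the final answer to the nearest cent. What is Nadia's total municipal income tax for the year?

£1064.66

Hawthornmoor, 1 January – 14 April 2003: 104 days → £50000 × 1.45% × 104/365 = £206.5753
Coldport County, 15 April – 31 December 2003: 261 days → £50000 × 2.4% × 261/365 = £858.0822
Total = £1064.6575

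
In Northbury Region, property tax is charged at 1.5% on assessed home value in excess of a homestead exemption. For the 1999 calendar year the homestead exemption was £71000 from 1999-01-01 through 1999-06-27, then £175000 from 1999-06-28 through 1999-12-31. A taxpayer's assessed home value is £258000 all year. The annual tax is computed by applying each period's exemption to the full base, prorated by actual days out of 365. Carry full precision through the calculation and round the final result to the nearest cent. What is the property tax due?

£2005.77

1999-01-01 to 1999-06-27: 178 days, exemption £71000 → (£258000 − £71000) × 1.5% × 178/365 = £1367.9178
1999-06-28 to 1999-12-31: 187 days, exemption £175000 → (£258000 − £175000) × 1.5% × 187/365 = £637.8493
Total = £2005.7671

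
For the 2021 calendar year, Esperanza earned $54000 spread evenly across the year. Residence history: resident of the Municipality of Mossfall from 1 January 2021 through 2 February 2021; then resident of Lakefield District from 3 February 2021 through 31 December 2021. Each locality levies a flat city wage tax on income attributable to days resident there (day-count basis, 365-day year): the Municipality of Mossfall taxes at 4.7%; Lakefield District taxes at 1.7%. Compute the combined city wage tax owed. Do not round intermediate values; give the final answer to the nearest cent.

The Municipality of Mossfall, 1 January – 2 February 2021: 33 days → $54000 × 4.7% × 33/365 = $229.4630
Lakefield District, 3 February – 31 December 2021: 332 days → $54000 × 1.7% × 332/365 = $835.0027
Total = $1064.4658

$1064.47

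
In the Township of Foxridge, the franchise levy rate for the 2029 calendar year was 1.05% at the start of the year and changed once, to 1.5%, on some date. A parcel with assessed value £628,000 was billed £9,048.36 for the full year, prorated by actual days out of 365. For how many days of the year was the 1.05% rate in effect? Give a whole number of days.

48 days

Let d = days at the first rate; then 365 − d days at the second rate.
£628,000 × [1.05%·d + 1.5%·(365−d)] / 365 = £9,048.36
Solving gives d = 48, so the new rate took effect on February 18, 2029.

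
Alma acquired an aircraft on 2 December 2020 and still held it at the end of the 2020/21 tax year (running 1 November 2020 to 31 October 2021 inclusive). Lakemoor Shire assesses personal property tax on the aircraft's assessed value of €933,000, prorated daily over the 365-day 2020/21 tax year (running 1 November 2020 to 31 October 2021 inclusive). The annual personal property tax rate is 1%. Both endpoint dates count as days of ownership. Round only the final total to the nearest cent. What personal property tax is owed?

Days held (2 December 2020 – 31 October 2021): 334 out of 365
Tax = €933,000 × 1% × 334/365 = €8,537.5890

€8,537.59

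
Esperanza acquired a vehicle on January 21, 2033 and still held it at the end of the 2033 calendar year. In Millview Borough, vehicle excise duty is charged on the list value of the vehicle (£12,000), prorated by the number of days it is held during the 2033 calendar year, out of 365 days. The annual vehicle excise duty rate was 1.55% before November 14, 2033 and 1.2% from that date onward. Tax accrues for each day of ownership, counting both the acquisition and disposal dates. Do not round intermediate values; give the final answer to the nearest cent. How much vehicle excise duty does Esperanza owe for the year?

£170.28

January 21 – November 13, 2033: 297 days at 1.55% → £12,000 × 1.55% × 297/365 = £151.3479
November 14 – December 31, 2033: 48 days at 1.2% → £12,000 × 1.2% × 48/365 = £18.9370
Total = £170.2849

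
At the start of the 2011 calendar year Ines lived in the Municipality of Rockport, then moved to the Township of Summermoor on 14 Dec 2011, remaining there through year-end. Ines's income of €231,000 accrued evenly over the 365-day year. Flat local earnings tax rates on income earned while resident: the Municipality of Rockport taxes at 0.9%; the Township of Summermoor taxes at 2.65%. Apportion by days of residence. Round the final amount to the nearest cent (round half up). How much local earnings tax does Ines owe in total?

€2,278.36

The Municipality of Rockport, 1 Jan – 13 Dec 2011: 347 days → €231,000 × 0.9% × 347/365 = €1,976.4740
The Township of Summermoor, 14 Dec – 31 Dec 2011: 18 days → €231,000 × 2.65% × 18/365 = €301.8822
Total = €2,278.3562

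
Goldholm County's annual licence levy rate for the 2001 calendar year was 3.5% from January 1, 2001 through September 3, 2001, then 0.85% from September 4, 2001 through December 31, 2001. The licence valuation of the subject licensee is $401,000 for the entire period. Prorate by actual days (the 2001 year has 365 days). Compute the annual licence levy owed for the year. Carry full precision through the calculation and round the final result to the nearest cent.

January 1 – September 3, 2001: 246 days at 3.5% → $401,000 × 3.5% × 246/365 = $9,459.2055
September 4 – December 31, 2001: 119 days at 0.85% → $401,000 × 0.85% × 119/365 = $1,111.2644
Total = $10,570.4699

$10,570.47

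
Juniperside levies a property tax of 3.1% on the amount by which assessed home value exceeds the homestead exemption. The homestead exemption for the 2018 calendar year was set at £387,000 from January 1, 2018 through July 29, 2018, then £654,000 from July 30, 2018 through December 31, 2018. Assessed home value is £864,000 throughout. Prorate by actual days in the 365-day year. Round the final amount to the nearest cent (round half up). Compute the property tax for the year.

January 1 – July 29, 2018: 210 days, exemption £387,000 → (£864,000 − £387,000) × 3.1% × 210/365 = £8,507.5890
July 30 – December 31, 2018: 155 days, exemption £654,000 → (£864,000 − £654,000) × 3.1% × 155/365 = £2,764.5205
Total = £11,272.1096

£11,272.11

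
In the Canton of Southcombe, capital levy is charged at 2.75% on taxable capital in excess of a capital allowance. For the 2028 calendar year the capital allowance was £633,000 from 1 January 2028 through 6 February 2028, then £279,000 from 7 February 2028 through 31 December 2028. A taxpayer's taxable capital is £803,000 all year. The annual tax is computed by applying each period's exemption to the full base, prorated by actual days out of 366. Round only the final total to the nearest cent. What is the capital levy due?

£13,425.86

1 January – 6 February 2028: 37 days, exemption £633,000 → (£803,000 − £633,000) × 2.75% × 37/366 = £472.6093
7 February – 31 December 2028: 329 days, exemption £279,000 → (£803,000 − £279,000) × 2.75% × 329/366 = £12,953.2514
Total = £13,425.8607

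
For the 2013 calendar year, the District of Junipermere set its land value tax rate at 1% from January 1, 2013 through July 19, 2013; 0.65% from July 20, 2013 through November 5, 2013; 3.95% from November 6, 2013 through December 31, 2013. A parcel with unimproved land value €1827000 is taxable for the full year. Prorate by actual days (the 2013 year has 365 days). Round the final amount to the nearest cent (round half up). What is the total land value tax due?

January 1 – July 19, 2013: 200 days at 1% → €1827000 × 1% × 200/365 = €10010.9589
July 20 – November 5, 2013: 109 days at 0.65% → €1827000 × 0.65% × 109/365 = €3546.3822
November 6 – December 31, 2013: 56 days at 3.95% → €1827000 × 3.95% × 56/365 = €11072.1205
Total = €24629.4616

€24629.46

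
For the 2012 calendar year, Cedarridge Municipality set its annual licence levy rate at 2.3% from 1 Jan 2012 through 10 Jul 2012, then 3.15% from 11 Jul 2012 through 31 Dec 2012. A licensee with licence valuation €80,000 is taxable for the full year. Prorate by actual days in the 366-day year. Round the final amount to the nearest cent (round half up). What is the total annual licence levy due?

1 Jan – 10 Jul 2012: 192 days at 2.3% → €80,000 × 2.3% × 192/366 = €965.2459
11 Jul – 31 Dec 2012: 174 days at 3.15% → €80,000 × 3.15% × 174/366 = €1,198.0328
Total = €2,163.2787

€2,163.28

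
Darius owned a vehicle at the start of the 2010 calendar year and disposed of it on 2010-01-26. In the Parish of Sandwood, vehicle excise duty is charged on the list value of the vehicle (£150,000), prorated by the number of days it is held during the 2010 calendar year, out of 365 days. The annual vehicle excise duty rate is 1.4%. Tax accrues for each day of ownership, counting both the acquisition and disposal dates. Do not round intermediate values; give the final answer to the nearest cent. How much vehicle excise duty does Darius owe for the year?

£149.59

Days held (2010-01-01 to 2010-01-26): 26 out of 365
Tax = £150,000 × 1.4% × 26/365 = £149.5890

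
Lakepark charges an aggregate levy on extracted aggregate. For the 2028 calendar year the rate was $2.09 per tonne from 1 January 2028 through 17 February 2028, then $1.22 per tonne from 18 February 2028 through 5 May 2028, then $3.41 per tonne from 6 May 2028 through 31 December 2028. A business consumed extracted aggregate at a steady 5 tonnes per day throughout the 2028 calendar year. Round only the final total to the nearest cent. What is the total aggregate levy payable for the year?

$5069.40

1 January – 17 February 2028: 48 days × 5 tonnes/day = 240 tonnes at $2.09/tonne → $501.60
18 February – 5 May 2028: 78 days × 5 tonnes/day = 390 tonnes at $1.22/tonne → $475.80
6 May – 31 December 2028: 240 days × 5 tonnes/day = 1,200 tonnes at $3.41/tonne → $4092.00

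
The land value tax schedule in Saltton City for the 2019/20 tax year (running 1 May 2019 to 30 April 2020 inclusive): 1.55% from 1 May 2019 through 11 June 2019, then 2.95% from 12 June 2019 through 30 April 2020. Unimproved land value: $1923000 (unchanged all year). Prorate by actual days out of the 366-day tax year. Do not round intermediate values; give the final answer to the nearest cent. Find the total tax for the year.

1 May – 11 June 2019: 42 days at 1.55% → $1923000 × 1.55% × 42/366 = $3420.4180
12 June 2019 – 30 April 2020: 324 days at 2.95% → $1923000 × 2.95% × 324/366 = $50218.6721
Total = $53639.0902

$53639.09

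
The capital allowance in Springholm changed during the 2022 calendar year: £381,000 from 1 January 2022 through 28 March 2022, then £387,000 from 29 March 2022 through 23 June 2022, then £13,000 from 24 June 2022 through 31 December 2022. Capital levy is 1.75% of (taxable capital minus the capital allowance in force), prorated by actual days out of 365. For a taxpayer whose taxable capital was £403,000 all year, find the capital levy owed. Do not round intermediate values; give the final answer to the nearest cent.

£3,729.95

1 January – 28 March 2022: 87 days, exemption £381,000 → (£403,000 − £381,000) × 1.75% × 87/365 = £91.7671
29 March – 23 June 2022: 87 days, exemption £387,000 → (£403,000 − £387,000) × 1.75% × 87/365 = £66.7397
24 June – 31 December 2022: 191 days, exemption £13,000 → (£403,000 − £13,000) × 1.75% × 191/365 = £3,571.4384
Total = £3,729.9452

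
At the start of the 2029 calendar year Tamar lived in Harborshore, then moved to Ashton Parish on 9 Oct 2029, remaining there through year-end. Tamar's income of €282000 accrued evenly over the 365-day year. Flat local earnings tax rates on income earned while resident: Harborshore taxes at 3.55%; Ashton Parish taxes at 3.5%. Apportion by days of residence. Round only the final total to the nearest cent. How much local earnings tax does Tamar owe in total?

Harborshore, 1 Jan – 8 Oct 2029: 281 days → €282000 × 3.55% × 281/365 = €7707.0986
Ashton Parish, 9 Oct – 31 Dec 2029: 84 days → €282000 × 3.5% × 84/365 = €2271.4521
Total = €9978.5507

€9978.55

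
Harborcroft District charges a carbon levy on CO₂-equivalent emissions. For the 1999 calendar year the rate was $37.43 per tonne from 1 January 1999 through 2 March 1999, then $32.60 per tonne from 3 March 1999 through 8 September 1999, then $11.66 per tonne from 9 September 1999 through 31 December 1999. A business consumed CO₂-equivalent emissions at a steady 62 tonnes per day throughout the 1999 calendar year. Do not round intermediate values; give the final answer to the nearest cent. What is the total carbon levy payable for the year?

1 January – 2 March 1999: 61 days × 62 tonnes/day = 3,782 tonnes at $37.43/tonne → $141,560.26
3 March – 8 September 1999: 190 days × 62 tonnes/day = 11,780 tonnes at $32.60/tonne → $384,028.00
9 September – 31 December 1999: 114 days × 62 tonnes/day = 7,068 tonnes at $11.66/tonne → $82,412.88

$608,001.14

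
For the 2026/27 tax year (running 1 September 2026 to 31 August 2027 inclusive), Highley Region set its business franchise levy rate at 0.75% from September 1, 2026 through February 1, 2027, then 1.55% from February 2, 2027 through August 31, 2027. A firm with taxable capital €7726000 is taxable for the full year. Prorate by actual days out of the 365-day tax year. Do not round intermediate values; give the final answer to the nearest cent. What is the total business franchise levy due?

€93675.10

September 1, 2026 – February 1, 2027: 154 days at 0.75% → €7726000 × 0.75% × 154/365 = €24448.0274
February 2 – August 31, 2027: 211 days at 1.55% → €7726000 × 1.55% × 211/365 = €69227.0767
Total = €93675.1041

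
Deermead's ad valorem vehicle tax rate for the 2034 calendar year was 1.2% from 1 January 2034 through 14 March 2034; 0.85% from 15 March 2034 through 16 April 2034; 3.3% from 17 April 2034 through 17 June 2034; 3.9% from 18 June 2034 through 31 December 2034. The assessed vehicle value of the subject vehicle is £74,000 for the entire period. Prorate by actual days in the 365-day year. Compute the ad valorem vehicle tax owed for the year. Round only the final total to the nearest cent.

1 January – 14 March 2034: 73 days at 1.2% → £74,000 × 1.2% × 73/365 = £177.6000
15 March – 16 April 2034: 33 days at 0.85% → £74,000 × 0.85% × 33/365 = £56.8685
17 April – 17 June 2034: 62 days at 3.3% → £74,000 × 3.3% × 62/365 = £414.8055
18 June – 31 December 2034: 197 days at 3.9% → £74,000 × 3.9% × 197/365 = £1,557.6493
Total = £2,206.9233

£2,206.92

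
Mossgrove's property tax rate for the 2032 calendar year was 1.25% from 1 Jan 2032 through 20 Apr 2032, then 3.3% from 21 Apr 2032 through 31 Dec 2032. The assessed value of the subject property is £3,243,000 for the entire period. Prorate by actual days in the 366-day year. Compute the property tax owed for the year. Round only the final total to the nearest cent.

£86,856.58

1 Jan – 20 Apr 2032: 111 days at 1.25% → £3,243,000 × 1.25% × 111/366 = £12,294.1598
21 Apr – 31 Dec 2032: 255 days at 3.3% → £3,243,000 × 3.3% × 255/366 = £74,562.4180
Total = £86,856.5779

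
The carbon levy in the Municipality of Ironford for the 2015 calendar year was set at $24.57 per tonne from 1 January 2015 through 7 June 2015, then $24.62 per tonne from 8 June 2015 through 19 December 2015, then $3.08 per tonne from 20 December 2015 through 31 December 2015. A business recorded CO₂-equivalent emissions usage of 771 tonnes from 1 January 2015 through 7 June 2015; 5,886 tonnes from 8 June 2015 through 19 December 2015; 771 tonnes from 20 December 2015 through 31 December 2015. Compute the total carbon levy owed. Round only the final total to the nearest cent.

1 January – 7 June 2015: 771 tonnes at $24.57/tonne → $18,943.47
8 June – 19 December 2015: 5,886 tonnes at $24.62/tonne → $144,913.32
20 December – 31 December 2015: 771 tonnes at $3.08/tonne → $2,374.68

$166,231.47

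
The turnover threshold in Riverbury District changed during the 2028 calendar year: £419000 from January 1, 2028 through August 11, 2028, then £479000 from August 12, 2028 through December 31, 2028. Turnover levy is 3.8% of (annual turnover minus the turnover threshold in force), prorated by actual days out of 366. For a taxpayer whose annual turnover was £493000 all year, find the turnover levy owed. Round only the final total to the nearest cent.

January 1 – August 11, 2028: 224 days, exemption £419000 → (£493000 − £419000) × 3.8% × 224/366 = £1721.0055
August 12 – December 31, 2028: 142 days, exemption £479000 → (£493000 − £479000) × 3.8% × 142/366 = £206.4044
Total = £1927.4098

£1927.41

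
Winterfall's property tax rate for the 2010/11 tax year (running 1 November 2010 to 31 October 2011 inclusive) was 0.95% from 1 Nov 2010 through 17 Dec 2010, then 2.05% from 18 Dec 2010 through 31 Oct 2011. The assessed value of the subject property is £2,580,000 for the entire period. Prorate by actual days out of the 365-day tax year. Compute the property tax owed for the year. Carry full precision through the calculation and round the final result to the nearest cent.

1 Nov – 17 Dec 2010: 47 days at 0.95% → £2,580,000 × 0.95% × 47/365 = £3,156.0822
18 Dec 2010 – 31 Oct 2011: 318 days at 2.05% → £2,580,000 × 2.05% × 318/365 = £46,079.5068
Total = £49,235.5890

£49,235.59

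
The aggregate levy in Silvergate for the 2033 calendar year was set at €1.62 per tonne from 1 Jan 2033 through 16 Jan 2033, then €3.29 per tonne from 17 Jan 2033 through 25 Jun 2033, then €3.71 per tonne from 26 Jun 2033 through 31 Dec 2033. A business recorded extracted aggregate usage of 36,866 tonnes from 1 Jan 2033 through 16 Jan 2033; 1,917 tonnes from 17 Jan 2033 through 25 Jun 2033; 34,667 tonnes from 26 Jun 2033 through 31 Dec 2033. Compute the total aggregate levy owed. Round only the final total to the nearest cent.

€194,644.42

1 Jan – 16 Jan 2033: 36,866 tonnes at €1.62/tonne → €59,722.92
17 Jan – 25 Jun 2033: 1,917 tonnes at €3.29/tonne → €6,306.93
26 Jun – 31 Dec 2033: 34,667 tonnes at €3.71/tonne → €128,614.57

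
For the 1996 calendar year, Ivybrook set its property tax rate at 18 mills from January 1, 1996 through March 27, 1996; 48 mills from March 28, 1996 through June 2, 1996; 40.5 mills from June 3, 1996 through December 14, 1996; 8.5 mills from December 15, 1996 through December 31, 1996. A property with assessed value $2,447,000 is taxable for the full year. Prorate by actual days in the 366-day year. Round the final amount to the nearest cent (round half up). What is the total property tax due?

$85,738.60

January 1 – March 27, 1996: 87 days at 18 mills → $2,447,000 × 1.8% × 87/366 = $10,469.9508
March 28 – June 2, 1996: 67 days at 48 mills → $2,447,000 × 4.8% × 67/366 = $21,501.5082
June 3 – December 14, 1996: 195 days at 40.5 mills → $2,447,000 × 4.05% × 195/366 = $52,801.0451
December 15 – December 31, 1996: 17 days at 8.5 mills → $2,447,000 × 0.85% × 17/366 = $966.0970
Total = $85,738.6011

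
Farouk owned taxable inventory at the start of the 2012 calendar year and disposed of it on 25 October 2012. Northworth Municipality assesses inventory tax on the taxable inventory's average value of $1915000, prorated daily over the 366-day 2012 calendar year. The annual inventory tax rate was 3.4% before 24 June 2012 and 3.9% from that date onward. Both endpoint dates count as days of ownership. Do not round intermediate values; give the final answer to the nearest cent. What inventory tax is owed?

$56434.95

1 January – 23 June 2012: 175 days at 3.4% → $1915000 × 3.4% × 175/366 = $31131.8306
24 June – 25 October 2012: 124 days at 3.9% → $1915000 × 3.9% × 124/366 = $25303.1148
Total = $56434.9454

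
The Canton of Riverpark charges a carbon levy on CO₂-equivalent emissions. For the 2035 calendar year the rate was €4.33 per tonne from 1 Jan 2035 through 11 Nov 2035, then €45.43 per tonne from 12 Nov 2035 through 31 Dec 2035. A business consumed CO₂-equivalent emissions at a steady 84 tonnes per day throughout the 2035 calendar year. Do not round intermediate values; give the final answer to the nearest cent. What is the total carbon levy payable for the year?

€305,377.80

1 Jan – 11 Nov 2035: 315 days × 84 tonnes/day = 26,460 tonnes at €4.33/tonne → €114,571.80
12 Nov – 31 Dec 2035: 50 days × 84 tonnes/day = 4,200 tonnes at €45.43/tonne → €190,806.00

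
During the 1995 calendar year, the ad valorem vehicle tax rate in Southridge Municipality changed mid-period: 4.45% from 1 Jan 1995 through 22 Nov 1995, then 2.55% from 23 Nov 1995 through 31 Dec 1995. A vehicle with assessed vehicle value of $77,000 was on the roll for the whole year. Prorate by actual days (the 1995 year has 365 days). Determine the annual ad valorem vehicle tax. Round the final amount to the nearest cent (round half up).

1 Jan – 22 Nov 1995: 326 days at 4.45% → $77,000 × 4.45% × 326/365 = $3,060.3808
23 Nov – 31 Dec 1995: 39 days at 2.55% → $77,000 × 2.55% × 39/365 = $209.7986
Total = $3,270.1795

$3,270.18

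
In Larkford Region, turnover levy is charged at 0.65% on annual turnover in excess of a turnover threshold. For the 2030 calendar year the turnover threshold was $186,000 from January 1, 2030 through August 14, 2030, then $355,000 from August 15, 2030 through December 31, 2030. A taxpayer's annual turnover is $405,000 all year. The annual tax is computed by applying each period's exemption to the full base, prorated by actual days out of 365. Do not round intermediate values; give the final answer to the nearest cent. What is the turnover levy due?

$1,005.17

January 1 – August 14, 2030: 226 days, exemption $186,000 → ($405,000 − $186,000) × 0.65% × 226/365 = $881.4000
August 15 – December 31, 2030: 139 days, exemption $355,000 → ($405,000 − $355,000) × 0.65% × 139/365 = $123.7671
Total = $1,005.1671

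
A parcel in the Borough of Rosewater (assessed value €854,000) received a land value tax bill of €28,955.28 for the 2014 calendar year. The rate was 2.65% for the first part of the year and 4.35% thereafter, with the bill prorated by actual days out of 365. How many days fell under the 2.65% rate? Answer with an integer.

Let d = days at the first rate; then 365 − d days at the second rate.
€854,000 × [2.65%·d + 4.35%·(365−d)] / 365 = €28,955.28
Solving gives d = 206, so the new rate took effect on July 26, 2014.

206 days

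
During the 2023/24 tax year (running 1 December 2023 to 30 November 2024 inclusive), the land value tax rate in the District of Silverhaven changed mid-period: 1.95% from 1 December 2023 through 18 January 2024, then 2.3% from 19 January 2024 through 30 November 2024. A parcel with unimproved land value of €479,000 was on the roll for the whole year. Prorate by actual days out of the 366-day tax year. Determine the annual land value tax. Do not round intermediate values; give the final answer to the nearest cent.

€10,792.55

1 December 2023 – 18 January 2024: 49 days at 1.95% → €479,000 × 1.95% × 49/366 = €1,250.5041
19 January – 30 November 2024: 317 days at 2.3% → €479,000 × 2.3% × 317/366 = €9,542.0464
Total = €10,792.5505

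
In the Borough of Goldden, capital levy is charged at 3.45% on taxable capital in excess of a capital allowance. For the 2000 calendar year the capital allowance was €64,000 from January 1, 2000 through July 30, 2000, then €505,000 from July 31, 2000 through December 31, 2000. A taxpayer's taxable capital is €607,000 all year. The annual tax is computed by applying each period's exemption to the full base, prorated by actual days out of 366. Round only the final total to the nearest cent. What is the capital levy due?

€12,331.77

January 1 – July 30, 2000: 212 days, exemption €64,000 → (€607,000 − €64,000) × 3.45% × 212/366 = €10,851.0984
July 31 – December 31, 2000: 154 days, exemption €505,000 → (€607,000 − €505,000) × 3.45% × 154/366 = €1,480.6721
Total = €12,331.7705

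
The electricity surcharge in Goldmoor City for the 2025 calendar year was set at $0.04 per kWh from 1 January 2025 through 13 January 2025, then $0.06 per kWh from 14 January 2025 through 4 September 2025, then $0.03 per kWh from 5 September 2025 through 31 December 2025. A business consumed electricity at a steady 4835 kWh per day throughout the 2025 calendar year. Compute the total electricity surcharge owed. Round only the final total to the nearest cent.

1 January – 13 January 2025: 13 days × 4835 kWh/day = 62,855 kWh at $0.04/kWh → $2,514.20
14 January – 4 September 2025: 234 days × 4835 kWh/day = 1,131,390 kWh at $0.06/kWh → $67,883.40
5 September – 31 December 2025: 118 days × 4835 kWh/day = 570,530 kWh at $0.03/kWh → $17,115.90

$87,513.50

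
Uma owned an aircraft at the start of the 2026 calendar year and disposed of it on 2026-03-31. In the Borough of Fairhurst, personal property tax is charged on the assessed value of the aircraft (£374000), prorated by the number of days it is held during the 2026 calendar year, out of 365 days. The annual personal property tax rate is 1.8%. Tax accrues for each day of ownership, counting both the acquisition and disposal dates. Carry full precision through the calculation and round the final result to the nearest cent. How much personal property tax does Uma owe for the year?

Days held (2026-01-01 to 2026-03-31): 90 out of 365
Tax = £374000 × 1.8% × 90/365 = £1659.9452

£1659.95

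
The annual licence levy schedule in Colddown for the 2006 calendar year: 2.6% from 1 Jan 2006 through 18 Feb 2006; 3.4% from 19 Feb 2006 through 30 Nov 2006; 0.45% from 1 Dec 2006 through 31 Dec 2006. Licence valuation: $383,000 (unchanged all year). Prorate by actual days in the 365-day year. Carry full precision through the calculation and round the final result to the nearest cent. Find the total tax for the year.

$11,651.07

1 Jan – 18 Feb 2006: 49 days at 2.6% → $383,000 × 2.6% × 49/365 = $1,336.8274
19 Feb – 30 Nov 2006: 285 days at 3.4% → $383,000 × 3.4% × 285/365 = $10,167.8630
1 Dec – 31 Dec 2006: 31 days at 0.45% → $383,000 × 0.45% × 31/365 = $146.3795
Total = $11,651.0699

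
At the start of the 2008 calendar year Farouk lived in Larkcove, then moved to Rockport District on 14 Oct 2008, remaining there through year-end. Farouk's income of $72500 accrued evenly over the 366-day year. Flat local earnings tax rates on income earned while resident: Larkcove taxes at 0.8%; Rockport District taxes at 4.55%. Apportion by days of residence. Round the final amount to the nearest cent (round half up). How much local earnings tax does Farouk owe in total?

Larkcove, 1 Jan – 13 Oct 2008: 287 days → $72500 × 0.8% × 287/366 = $454.8087
Rockport District, 14 Oct – 31 Dec 2008: 79 days → $72500 × 4.55% × 79/366 = $712.0253
Total = $1166.8340

$1166.83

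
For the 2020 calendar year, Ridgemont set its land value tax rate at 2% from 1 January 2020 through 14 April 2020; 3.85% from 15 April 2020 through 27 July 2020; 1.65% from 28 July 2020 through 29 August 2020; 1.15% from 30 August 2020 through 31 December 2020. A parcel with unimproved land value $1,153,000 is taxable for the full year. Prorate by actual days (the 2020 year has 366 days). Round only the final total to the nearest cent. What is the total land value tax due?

1 January – 14 April 2020: 105 days at 2% → $1,153,000 × 2% × 105/366 = $6,615.5738
15 April – 27 July 2020: 104 days at 3.85% → $1,153,000 × 3.85% × 104/366 = $12,613.6940
28 July – 29 August 2020: 33 days at 1.65% → $1,153,000 × 1.65% × 33/366 = $1,715.3238
30 August – 31 December 2020: 124 days at 1.15% → $1,153,000 × 1.15% × 124/366 = $4,492.2896
Total = $25,436.8811

$25,436.88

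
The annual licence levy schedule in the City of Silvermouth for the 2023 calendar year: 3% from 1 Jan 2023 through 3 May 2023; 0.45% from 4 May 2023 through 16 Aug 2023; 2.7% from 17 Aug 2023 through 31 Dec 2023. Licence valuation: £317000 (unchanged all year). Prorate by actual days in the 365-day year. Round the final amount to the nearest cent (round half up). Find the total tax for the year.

£6827.66

1 Jan – 3 May 2023: 123 days at 3% → £317000 × 3% × 123/365 = £3204.7397
4 May – 16 Aug 2023: 105 days at 0.45% → £317000 × 0.45% × 105/365 = £410.3630
17 Aug – 31 Dec 2023: 137 days at 2.7% → £317000 × 2.7% × 137/365 = £3212.5562
Total = £6827.6589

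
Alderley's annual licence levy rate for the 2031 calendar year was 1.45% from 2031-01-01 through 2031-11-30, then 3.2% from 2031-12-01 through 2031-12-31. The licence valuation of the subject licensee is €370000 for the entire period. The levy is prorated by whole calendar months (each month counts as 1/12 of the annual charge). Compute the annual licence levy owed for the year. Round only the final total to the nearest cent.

2031-01-01 to 2031-11-30: 11 months at 1.45% → €370000 × 1.45% × 11/12 = €4917.9167
2031-12-01 to 2031-12-31: 1 month at 3.2% → €370000 × 3.2% × 1/12 = €986.6667
Total = €5904.5833

€5904.58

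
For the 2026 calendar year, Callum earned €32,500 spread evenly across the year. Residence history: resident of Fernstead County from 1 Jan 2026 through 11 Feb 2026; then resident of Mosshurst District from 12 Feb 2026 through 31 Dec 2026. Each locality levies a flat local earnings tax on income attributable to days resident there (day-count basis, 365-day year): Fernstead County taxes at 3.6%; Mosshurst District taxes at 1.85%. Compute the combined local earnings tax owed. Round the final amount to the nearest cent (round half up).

€666.70

Fernstead County, 1 Jan – 11 Feb 2026: 42 days → €32,500 × 3.6% × 42/365 = €134.6301
Mosshurst District, 12 Feb – 31 Dec 2026: 323 days → €32,500 × 1.85% × 323/365 = €532.0651
Total = €666.6952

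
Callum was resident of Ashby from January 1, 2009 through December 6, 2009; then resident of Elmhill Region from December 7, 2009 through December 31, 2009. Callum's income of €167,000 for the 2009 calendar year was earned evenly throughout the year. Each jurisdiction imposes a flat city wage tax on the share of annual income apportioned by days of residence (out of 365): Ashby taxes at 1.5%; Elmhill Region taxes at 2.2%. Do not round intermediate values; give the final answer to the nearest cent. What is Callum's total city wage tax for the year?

€2,585.07

Ashby, January 1 – December 6, 2009: 340 days → €167,000 × 1.5% × 340/365 = €2,333.4247
Elmhill Region, December 7 – December 31, 2009: 25 days → €167,000 × 2.2% × 25/365 = €251.6438
Total = €2,585.0685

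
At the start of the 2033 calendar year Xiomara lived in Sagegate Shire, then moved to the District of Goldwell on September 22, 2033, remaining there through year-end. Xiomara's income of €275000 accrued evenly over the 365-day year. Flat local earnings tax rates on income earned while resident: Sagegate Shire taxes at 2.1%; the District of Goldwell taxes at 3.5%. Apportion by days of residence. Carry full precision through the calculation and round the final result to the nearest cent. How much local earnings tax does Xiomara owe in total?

Sagegate Shire, January 1 – September 21, 2033: 264 days → €275000 × 2.1% × 264/365 = €4176.9863
The District of Goldwell, September 22 – December 31, 2033: 101 days → €275000 × 3.5% × 101/365 = €2663.3562
Total = €6840.3425

€6840.34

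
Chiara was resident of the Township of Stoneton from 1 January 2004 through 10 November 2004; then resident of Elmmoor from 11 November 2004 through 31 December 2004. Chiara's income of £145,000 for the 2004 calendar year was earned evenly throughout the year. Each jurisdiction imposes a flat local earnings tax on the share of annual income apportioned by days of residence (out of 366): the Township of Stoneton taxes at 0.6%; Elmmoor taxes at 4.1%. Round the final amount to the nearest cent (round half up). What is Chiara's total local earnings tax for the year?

The Township of Stoneton, 1 January – 10 November 2004: 315 days → £145,000 × 0.6% × 315/366 = £748.7705
Elmmoor, 11 November – 31 December 2004: 51 days → £145,000 × 4.1% × 51/366 = £828.4016
Total = £1,577.1721

£1,577.17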